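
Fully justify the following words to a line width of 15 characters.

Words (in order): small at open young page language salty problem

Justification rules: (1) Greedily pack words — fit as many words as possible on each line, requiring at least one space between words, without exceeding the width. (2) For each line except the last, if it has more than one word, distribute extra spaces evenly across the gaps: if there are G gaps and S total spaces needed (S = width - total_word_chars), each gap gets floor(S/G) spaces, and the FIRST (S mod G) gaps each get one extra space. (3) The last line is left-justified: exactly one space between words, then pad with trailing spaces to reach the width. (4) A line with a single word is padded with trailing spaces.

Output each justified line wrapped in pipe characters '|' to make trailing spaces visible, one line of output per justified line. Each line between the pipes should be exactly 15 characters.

Line 1: ['small', 'at', 'open'] (min_width=13, slack=2)
Line 2: ['young', 'page'] (min_width=10, slack=5)
Line 3: ['language', 'salty'] (min_width=14, slack=1)
Line 4: ['problem'] (min_width=7, slack=8)

Answer: |small  at  open|
|young      page|
|language  salty|
|problem        |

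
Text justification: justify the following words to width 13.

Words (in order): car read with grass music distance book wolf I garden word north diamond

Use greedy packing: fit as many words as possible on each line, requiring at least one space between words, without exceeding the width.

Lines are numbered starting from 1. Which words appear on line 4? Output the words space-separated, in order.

Line 1: ['car', 'read', 'with'] (min_width=13, slack=0)
Line 2: ['grass', 'music'] (min_width=11, slack=2)
Line 3: ['distance', 'book'] (min_width=13, slack=0)
Line 4: ['wolf', 'I', 'garden'] (min_width=13, slack=0)
Line 5: ['word', 'north'] (min_width=10, slack=3)
Line 6: ['diamond'] (min_width=7, slack=6)

Answer: wolf I garden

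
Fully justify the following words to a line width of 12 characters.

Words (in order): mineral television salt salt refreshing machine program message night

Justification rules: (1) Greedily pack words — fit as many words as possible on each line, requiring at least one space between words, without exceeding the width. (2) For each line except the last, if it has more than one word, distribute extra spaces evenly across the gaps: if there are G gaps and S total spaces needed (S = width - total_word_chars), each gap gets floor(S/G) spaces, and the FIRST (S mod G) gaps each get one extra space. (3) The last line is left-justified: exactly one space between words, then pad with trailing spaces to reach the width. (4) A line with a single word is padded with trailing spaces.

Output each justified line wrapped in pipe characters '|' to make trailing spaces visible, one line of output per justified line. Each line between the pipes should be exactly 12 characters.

Answer: |mineral     |
|television  |
|salt    salt|
|refreshing  |
|machine     |
|program     |
|message     |
|night       |

Derivation:
Line 1: ['mineral'] (min_width=7, slack=5)
Line 2: ['television'] (min_width=10, slack=2)
Line 3: ['salt', 'salt'] (min_width=9, slack=3)
Line 4: ['refreshing'] (min_width=10, slack=2)
Line 5: ['machine'] (min_width=7, slack=5)
Line 6: ['program'] (min_width=7, slack=5)
Line 7: ['message'] (min_width=7, slack=5)
Line 8: ['night'] (min_width=5, slack=7)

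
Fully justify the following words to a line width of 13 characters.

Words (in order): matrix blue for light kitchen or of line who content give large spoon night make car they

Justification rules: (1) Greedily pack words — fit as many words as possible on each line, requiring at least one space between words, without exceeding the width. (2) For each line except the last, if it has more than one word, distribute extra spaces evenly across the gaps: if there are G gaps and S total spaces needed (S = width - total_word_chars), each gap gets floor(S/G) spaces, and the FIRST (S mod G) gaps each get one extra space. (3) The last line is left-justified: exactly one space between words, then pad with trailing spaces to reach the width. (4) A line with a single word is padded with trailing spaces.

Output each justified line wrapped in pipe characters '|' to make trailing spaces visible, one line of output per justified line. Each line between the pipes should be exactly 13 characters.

Answer: |matrix   blue|
|for     light|
|kitchen or of|
|line      who|
|content  give|
|large   spoon|
|night    make|
|car they     |

Derivation:
Line 1: ['matrix', 'blue'] (min_width=11, slack=2)
Line 2: ['for', 'light'] (min_width=9, slack=4)
Line 3: ['kitchen', 'or', 'of'] (min_width=13, slack=0)
Line 4: ['line', 'who'] (min_width=8, slack=5)
Line 5: ['content', 'give'] (min_width=12, slack=1)
Line 6: ['large', 'spoon'] (min_width=11, slack=2)
Line 7: ['night', 'make'] (min_width=10, slack=3)
Line 8: ['car', 'they'] (min_width=8, slack=5)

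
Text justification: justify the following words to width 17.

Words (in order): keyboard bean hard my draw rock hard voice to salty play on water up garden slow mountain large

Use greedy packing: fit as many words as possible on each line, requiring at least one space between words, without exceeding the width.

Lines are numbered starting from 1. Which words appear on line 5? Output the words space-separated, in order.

Line 1: ['keyboard', 'bean'] (min_width=13, slack=4)
Line 2: ['hard', 'my', 'draw', 'rock'] (min_width=17, slack=0)
Line 3: ['hard', 'voice', 'to'] (min_width=13, slack=4)
Line 4: ['salty', 'play', 'on'] (min_width=13, slack=4)
Line 5: ['water', 'up', 'garden'] (min_width=15, slack=2)
Line 6: ['slow', 'mountain'] (min_width=13, slack=4)
Line 7: ['large'] (min_width=5, slack=12)

Answer: water up garden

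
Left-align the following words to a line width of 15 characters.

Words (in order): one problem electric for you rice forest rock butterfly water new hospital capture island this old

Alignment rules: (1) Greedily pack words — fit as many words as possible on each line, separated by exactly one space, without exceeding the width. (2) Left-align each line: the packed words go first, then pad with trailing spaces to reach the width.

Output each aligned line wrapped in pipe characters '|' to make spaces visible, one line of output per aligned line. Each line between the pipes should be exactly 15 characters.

Answer: |one problem    |
|electric for   |
|you rice forest|
|rock butterfly |
|water new      |
|hospital       |
|capture island |
|this old       |

Derivation:
Line 1: ['one', 'problem'] (min_width=11, slack=4)
Line 2: ['electric', 'for'] (min_width=12, slack=3)
Line 3: ['you', 'rice', 'forest'] (min_width=15, slack=0)
Line 4: ['rock', 'butterfly'] (min_width=14, slack=1)
Line 5: ['water', 'new'] (min_width=9, slack=6)
Line 6: ['hospital'] (min_width=8, slack=7)
Line 7: ['capture', 'island'] (min_width=14, slack=1)
Line 8: ['this', 'old'] (min_width=8, slack=7)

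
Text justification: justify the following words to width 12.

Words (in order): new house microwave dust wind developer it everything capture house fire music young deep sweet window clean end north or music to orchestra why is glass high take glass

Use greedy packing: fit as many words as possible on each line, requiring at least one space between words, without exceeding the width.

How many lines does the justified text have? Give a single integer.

Answer: 16

Derivation:
Line 1: ['new', 'house'] (min_width=9, slack=3)
Line 2: ['microwave'] (min_width=9, slack=3)
Line 3: ['dust', 'wind'] (min_width=9, slack=3)
Line 4: ['developer', 'it'] (min_width=12, slack=0)
Line 5: ['everything'] (min_width=10, slack=2)
Line 6: ['capture'] (min_width=7, slack=5)
Line 7: ['house', 'fire'] (min_width=10, slack=2)
Line 8: ['music', 'young'] (min_width=11, slack=1)
Line 9: ['deep', 'sweet'] (min_width=10, slack=2)
Line 10: ['window', 'clean'] (min_width=12, slack=0)
Line 11: ['end', 'north', 'or'] (min_width=12, slack=0)
Line 12: ['music', 'to'] (min_width=8, slack=4)
Line 13: ['orchestra'] (min_width=9, slack=3)
Line 14: ['why', 'is', 'glass'] (min_width=12, slack=0)
Line 15: ['high', 'take'] (min_width=9, slack=3)
Line 16: ['glass'] (min_width=5, slack=7)
Total lines: 16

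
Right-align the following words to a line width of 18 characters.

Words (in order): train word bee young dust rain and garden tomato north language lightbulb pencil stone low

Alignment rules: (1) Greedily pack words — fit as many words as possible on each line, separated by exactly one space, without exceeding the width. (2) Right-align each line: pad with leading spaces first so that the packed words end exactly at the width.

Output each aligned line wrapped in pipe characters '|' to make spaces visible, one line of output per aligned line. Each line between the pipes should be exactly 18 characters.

Answer: |    train word bee|
|   young dust rain|
| and garden tomato|
|    north language|
|  lightbulb pencil|
|         stone low|

Derivation:
Line 1: ['train', 'word', 'bee'] (min_width=14, slack=4)
Line 2: ['young', 'dust', 'rain'] (min_width=15, slack=3)
Line 3: ['and', 'garden', 'tomato'] (min_width=17, slack=1)
Line 4: ['north', 'language'] (min_width=14, slack=4)
Line 5: ['lightbulb', 'pencil'] (min_width=16, slack=2)
Line 6: ['stone', 'low'] (min_width=9, slack=9)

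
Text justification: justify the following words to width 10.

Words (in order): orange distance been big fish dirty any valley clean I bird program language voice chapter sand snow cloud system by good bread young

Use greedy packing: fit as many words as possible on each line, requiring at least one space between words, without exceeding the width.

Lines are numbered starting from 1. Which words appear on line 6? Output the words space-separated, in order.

Answer: clean I

Derivation:
Line 1: ['orange'] (min_width=6, slack=4)
Line 2: ['distance'] (min_width=8, slack=2)
Line 3: ['been', 'big'] (min_width=8, slack=2)
Line 4: ['fish', 'dirty'] (min_width=10, slack=0)
Line 5: ['any', 'valley'] (min_width=10, slack=0)
Line 6: ['clean', 'I'] (min_width=7, slack=3)
Line 7: ['bird'] (min_width=4, slack=6)
Line 8: ['program'] (min_width=7, slack=3)
Line 9: ['language'] (min_width=8, slack=2)
Line 10: ['voice'] (min_width=5, slack=5)
Line 11: ['chapter'] (min_width=7, slack=3)
Line 12: ['sand', 'snow'] (min_width=9, slack=1)
Line 13: ['cloud'] (min_width=5, slack=5)
Line 14: ['system', 'by'] (min_width=9, slack=1)
Line 15: ['good', 'bread'] (min_width=10, slack=0)
Line 16: ['young'] (min_width=5, slack=5)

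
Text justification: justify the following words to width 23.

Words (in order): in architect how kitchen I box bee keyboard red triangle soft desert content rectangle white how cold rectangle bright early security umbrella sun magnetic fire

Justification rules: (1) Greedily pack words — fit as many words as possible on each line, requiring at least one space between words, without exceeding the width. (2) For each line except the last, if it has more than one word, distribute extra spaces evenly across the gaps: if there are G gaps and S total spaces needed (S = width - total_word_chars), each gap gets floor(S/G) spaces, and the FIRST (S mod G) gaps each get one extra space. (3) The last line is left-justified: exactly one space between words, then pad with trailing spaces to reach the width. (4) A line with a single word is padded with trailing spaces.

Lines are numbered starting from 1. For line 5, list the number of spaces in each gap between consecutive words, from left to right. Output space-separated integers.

Line 1: ['in', 'architect', 'how'] (min_width=16, slack=7)
Line 2: ['kitchen', 'I', 'box', 'bee'] (min_width=17, slack=6)
Line 3: ['keyboard', 'red', 'triangle'] (min_width=21, slack=2)
Line 4: ['soft', 'desert', 'content'] (min_width=19, slack=4)
Line 5: ['rectangle', 'white', 'how'] (min_width=19, slack=4)
Line 6: ['cold', 'rectangle', 'bright'] (min_width=21, slack=2)
Line 7: ['early', 'security', 'umbrella'] (min_width=23, slack=0)
Line 8: ['sun', 'magnetic', 'fire'] (min_width=17, slack=6)

Answer: 3 3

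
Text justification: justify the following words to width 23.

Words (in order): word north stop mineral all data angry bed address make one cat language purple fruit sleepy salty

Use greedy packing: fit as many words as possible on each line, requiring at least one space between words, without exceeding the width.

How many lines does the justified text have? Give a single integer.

Answer: 5

Derivation:
Line 1: ['word', 'north', 'stop', 'mineral'] (min_width=23, slack=0)
Line 2: ['all', 'data', 'angry', 'bed'] (min_width=18, slack=5)
Line 3: ['address', 'make', 'one', 'cat'] (min_width=20, slack=3)
Line 4: ['language', 'purple', 'fruit'] (min_width=21, slack=2)
Line 5: ['sleepy', 'salty'] (min_width=12, slack=11)
Total lines: 5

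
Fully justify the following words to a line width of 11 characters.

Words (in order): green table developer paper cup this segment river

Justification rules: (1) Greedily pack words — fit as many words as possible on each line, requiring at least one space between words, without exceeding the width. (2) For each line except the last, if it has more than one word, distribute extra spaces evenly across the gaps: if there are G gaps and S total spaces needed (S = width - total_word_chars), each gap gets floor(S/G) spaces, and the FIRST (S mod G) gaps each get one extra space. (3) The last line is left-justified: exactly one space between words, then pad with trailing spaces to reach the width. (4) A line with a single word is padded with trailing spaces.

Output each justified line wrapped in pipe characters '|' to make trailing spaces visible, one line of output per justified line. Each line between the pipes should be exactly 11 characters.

Answer: |green table|
|developer  |
|paper   cup|
|this       |
|segment    |
|river      |

Derivation:
Line 1: ['green', 'table'] (min_width=11, slack=0)
Line 2: ['developer'] (min_width=9, slack=2)
Line 3: ['paper', 'cup'] (min_width=9, slack=2)
Line 4: ['this'] (min_width=4, slack=7)
Line 5: ['segment'] (min_width=7, slack=4)
Line 6: ['river'] (min_width=5, slack=6)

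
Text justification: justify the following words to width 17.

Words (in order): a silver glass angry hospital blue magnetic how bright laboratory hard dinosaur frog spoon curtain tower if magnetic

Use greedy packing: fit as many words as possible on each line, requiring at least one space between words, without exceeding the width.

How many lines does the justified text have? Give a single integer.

Line 1: ['a', 'silver', 'glass'] (min_width=14, slack=3)
Line 2: ['angry', 'hospital'] (min_width=14, slack=3)
Line 3: ['blue', 'magnetic', 'how'] (min_width=17, slack=0)
Line 4: ['bright', 'laboratory'] (min_width=17, slack=0)
Line 5: ['hard', 'dinosaur'] (min_width=13, slack=4)
Line 6: ['frog', 'spoon'] (min_width=10, slack=7)
Line 7: ['curtain', 'tower', 'if'] (min_width=16, slack=1)
Line 8: ['magnetic'] (min_width=8, slack=9)
Total lines: 8

Answer: 8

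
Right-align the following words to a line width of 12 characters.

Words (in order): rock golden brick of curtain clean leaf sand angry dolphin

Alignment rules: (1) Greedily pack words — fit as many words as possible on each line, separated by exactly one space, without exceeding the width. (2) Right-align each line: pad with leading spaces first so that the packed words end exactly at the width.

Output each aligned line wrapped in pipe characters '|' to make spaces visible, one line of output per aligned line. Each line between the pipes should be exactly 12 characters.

Line 1: ['rock', 'golden'] (min_width=11, slack=1)
Line 2: ['brick', 'of'] (min_width=8, slack=4)
Line 3: ['curtain'] (min_width=7, slack=5)
Line 4: ['clean', 'leaf'] (min_width=10, slack=2)
Line 5: ['sand', 'angry'] (min_width=10, slack=2)
Line 6: ['dolphin'] (min_width=7, slack=5)

Answer: | rock golden|
|    brick of|
|     curtain|
|  clean leaf|
|  sand angry|
|     dolphin|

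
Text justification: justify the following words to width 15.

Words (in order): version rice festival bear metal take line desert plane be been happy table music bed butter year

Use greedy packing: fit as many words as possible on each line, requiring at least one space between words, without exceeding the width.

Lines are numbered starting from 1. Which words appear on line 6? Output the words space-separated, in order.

Line 1: ['version', 'rice'] (min_width=12, slack=3)
Line 2: ['festival', 'bear'] (min_width=13, slack=2)
Line 3: ['metal', 'take', 'line'] (min_width=15, slack=0)
Line 4: ['desert', 'plane', 'be'] (min_width=15, slack=0)
Line 5: ['been', 'happy'] (min_width=10, slack=5)
Line 6: ['table', 'music', 'bed'] (min_width=15, slack=0)
Line 7: ['butter', 'year'] (min_width=11, slack=4)

Answer: table music bed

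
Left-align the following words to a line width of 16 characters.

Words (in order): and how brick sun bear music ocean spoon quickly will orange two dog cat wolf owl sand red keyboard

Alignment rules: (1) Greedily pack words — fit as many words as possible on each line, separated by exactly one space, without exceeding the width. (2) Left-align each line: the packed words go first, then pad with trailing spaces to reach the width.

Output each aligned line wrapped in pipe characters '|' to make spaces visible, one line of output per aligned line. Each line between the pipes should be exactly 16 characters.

Line 1: ['and', 'how', 'brick'] (min_width=13, slack=3)
Line 2: ['sun', 'bear', 'music'] (min_width=14, slack=2)
Line 3: ['ocean', 'spoon'] (min_width=11, slack=5)
Line 4: ['quickly', 'will'] (min_width=12, slack=4)
Line 5: ['orange', 'two', 'dog'] (min_width=14, slack=2)
Line 6: ['cat', 'wolf', 'owl'] (min_width=12, slack=4)
Line 7: ['sand', 'red'] (min_width=8, slack=8)
Line 8: ['keyboard'] (min_width=8, slack=8)

Answer: |and how brick   |
|sun bear music  |
|ocean spoon     |
|quickly will    |
|orange two dog  |
|cat wolf owl    |
|sand red        |
|keyboard        |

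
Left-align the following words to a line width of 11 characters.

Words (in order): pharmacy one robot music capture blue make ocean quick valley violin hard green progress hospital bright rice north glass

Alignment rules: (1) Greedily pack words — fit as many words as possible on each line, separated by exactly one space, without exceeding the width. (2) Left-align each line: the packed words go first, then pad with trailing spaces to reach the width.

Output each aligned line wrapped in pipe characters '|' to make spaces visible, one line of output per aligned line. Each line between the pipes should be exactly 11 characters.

Answer: |pharmacy   |
|one robot  |
|music      |
|capture    |
|blue make  |
|ocean quick|
|valley     |
|violin hard|
|green      |
|progress   |
|hospital   |
|bright rice|
|north glass|

Derivation:
Line 1: ['pharmacy'] (min_width=8, slack=3)
Line 2: ['one', 'robot'] (min_width=9, slack=2)
Line 3: ['music'] (min_width=5, slack=6)
Line 4: ['capture'] (min_width=7, slack=4)
Line 5: ['blue', 'make'] (min_width=9, slack=2)
Line 6: ['ocean', 'quick'] (min_width=11, slack=0)
Line 7: ['valley'] (min_width=6, slack=5)
Line 8: ['violin', 'hard'] (min_width=11, slack=0)
Line 9: ['green'] (min_width=5, slack=6)
Line 10: ['progress'] (min_width=8, slack=3)
Line 11: ['hospital'] (min_width=8, slack=3)
Line 12: ['bright', 'rice'] (min_width=11, slack=0)
Line 13: ['north', 'glass'] (min_width=11, slack=0)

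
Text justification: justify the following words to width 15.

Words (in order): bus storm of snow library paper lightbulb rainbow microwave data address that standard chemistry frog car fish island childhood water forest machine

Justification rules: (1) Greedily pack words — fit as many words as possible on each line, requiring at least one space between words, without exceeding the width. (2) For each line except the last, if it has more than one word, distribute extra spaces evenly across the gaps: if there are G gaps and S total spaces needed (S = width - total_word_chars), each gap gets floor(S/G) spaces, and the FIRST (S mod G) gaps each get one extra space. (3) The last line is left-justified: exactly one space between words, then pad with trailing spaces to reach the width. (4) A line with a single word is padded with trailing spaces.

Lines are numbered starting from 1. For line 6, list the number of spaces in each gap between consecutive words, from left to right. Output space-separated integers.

Line 1: ['bus', 'storm', 'of'] (min_width=12, slack=3)
Line 2: ['snow', 'library'] (min_width=12, slack=3)
Line 3: ['paper', 'lightbulb'] (min_width=15, slack=0)
Line 4: ['rainbow'] (min_width=7, slack=8)
Line 5: ['microwave', 'data'] (min_width=14, slack=1)
Line 6: ['address', 'that'] (min_width=12, slack=3)
Line 7: ['standard'] (min_width=8, slack=7)
Line 8: ['chemistry', 'frog'] (min_width=14, slack=1)
Line 9: ['car', 'fish', 'island'] (min_width=15, slack=0)
Line 10: ['childhood', 'water'] (min_width=15, slack=0)
Line 11: ['forest', 'machine'] (min_width=14, slack=1)

Answer: 4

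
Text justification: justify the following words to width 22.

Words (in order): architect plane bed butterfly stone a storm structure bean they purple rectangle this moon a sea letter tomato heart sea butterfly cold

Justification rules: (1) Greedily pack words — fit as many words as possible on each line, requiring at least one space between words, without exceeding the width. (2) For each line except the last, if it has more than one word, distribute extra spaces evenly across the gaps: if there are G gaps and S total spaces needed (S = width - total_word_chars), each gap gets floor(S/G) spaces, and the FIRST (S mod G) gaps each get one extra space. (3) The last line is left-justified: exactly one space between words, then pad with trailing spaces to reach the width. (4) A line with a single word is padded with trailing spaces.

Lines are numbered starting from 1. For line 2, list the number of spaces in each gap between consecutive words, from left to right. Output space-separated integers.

Line 1: ['architect', 'plane', 'bed'] (min_width=19, slack=3)
Line 2: ['butterfly', 'stone', 'a'] (min_width=17, slack=5)
Line 3: ['storm', 'structure', 'bean'] (min_width=20, slack=2)
Line 4: ['they', 'purple', 'rectangle'] (min_width=21, slack=1)
Line 5: ['this', 'moon', 'a', 'sea', 'letter'] (min_width=22, slack=0)
Line 6: ['tomato', 'heart', 'sea'] (min_width=16, slack=6)
Line 7: ['butterfly', 'cold'] (min_width=14, slack=8)

Answer: 4 3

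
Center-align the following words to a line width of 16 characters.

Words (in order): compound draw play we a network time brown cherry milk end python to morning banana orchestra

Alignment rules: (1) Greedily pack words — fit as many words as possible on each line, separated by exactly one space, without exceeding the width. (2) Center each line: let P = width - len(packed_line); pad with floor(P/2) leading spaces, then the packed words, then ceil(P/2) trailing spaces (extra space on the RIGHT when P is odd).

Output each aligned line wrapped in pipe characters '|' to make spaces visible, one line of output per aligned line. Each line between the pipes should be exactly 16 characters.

Answer: | compound draw  |
|   play we a    |
|  network time  |
|  brown cherry  |
|milk end python |
|   to morning   |
|banana orchestra|

Derivation:
Line 1: ['compound', 'draw'] (min_width=13, slack=3)
Line 2: ['play', 'we', 'a'] (min_width=9, slack=7)
Line 3: ['network', 'time'] (min_width=12, slack=4)
Line 4: ['brown', 'cherry'] (min_width=12, slack=4)
Line 5: ['milk', 'end', 'python'] (min_width=15, slack=1)
Line 6: ['to', 'morning'] (min_width=10, slack=6)
Line 7: ['banana', 'orchestra'] (min_width=16, slack=0)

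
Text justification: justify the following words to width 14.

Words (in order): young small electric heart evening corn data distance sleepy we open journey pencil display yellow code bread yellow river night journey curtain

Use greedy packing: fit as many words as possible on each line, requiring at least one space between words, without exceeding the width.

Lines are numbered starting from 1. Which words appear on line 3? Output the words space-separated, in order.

Line 1: ['young', 'small'] (min_width=11, slack=3)
Line 2: ['electric', 'heart'] (min_width=14, slack=0)
Line 3: ['evening', 'corn'] (min_width=12, slack=2)
Line 4: ['data', 'distance'] (min_width=13, slack=1)
Line 5: ['sleepy', 'we', 'open'] (min_width=14, slack=0)
Line 6: ['journey', 'pencil'] (min_width=14, slack=0)
Line 7: ['display', 'yellow'] (min_width=14, slack=0)
Line 8: ['code', 'bread'] (min_width=10, slack=4)
Line 9: ['yellow', 'river'] (min_width=12, slack=2)
Line 10: ['night', 'journey'] (min_width=13, slack=1)
Line 11: ['curtain'] (min_width=7, slack=7)

Answer: evening corn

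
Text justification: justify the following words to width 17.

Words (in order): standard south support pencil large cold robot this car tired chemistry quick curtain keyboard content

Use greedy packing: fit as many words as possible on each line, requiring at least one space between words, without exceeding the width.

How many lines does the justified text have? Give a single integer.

Line 1: ['standard', 'south'] (min_width=14, slack=3)
Line 2: ['support', 'pencil'] (min_width=14, slack=3)
Line 3: ['large', 'cold', 'robot'] (min_width=16, slack=1)
Line 4: ['this', 'car', 'tired'] (min_width=14, slack=3)
Line 5: ['chemistry', 'quick'] (min_width=15, slack=2)
Line 6: ['curtain', 'keyboard'] (min_width=16, slack=1)
Line 7: ['content'] (min_width=7, slack=10)
Total lines: 7

Answer: 7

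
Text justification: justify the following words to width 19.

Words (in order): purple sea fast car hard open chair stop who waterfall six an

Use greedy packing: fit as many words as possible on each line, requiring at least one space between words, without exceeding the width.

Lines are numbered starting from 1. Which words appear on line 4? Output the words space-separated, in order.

Line 1: ['purple', 'sea', 'fast', 'car'] (min_width=19, slack=0)
Line 2: ['hard', 'open', 'chair'] (min_width=15, slack=4)
Line 3: ['stop', 'who', 'waterfall'] (min_width=18, slack=1)
Line 4: ['six', 'an'] (min_width=6, slack=13)

Answer: six an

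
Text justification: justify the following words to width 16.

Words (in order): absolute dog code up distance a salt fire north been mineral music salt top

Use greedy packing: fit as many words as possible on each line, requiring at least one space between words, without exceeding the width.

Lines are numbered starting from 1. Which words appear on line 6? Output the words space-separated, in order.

Answer: salt top

Derivation:
Line 1: ['absolute', 'dog'] (min_width=12, slack=4)
Line 2: ['code', 'up', 'distance'] (min_width=16, slack=0)
Line 3: ['a', 'salt', 'fire'] (min_width=11, slack=5)
Line 4: ['north', 'been'] (min_width=10, slack=6)
Line 5: ['mineral', 'music'] (min_width=13, slack=3)
Line 6: ['salt', 'top'] (min_width=8, slack=8)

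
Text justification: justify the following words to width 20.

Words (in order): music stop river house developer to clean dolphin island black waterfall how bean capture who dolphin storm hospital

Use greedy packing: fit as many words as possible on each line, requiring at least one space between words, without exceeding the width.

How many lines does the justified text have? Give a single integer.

Line 1: ['music', 'stop', 'river'] (min_width=16, slack=4)
Line 2: ['house', 'developer', 'to'] (min_width=18, slack=2)
Line 3: ['clean', 'dolphin', 'island'] (min_width=20, slack=0)
Line 4: ['black', 'waterfall', 'how'] (min_width=19, slack=1)
Line 5: ['bean', 'capture', 'who'] (min_width=16, slack=4)
Line 6: ['dolphin', 'storm'] (min_width=13, slack=7)
Line 7: ['hospital'] (min_width=8, slack=12)
Total lines: 7

Answer: 7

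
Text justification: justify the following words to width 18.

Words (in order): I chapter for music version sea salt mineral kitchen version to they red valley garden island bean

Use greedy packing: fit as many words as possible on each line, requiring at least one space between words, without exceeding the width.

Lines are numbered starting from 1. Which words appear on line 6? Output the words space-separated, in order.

Line 1: ['I', 'chapter', 'for'] (min_width=13, slack=5)
Line 2: ['music', 'version', 'sea'] (min_width=17, slack=1)
Line 3: ['salt', 'mineral'] (min_width=12, slack=6)
Line 4: ['kitchen', 'version', 'to'] (min_width=18, slack=0)
Line 5: ['they', 'red', 'valley'] (min_width=15, slack=3)
Line 6: ['garden', 'island', 'bean'] (min_width=18, slack=0)

Answer: garden island bean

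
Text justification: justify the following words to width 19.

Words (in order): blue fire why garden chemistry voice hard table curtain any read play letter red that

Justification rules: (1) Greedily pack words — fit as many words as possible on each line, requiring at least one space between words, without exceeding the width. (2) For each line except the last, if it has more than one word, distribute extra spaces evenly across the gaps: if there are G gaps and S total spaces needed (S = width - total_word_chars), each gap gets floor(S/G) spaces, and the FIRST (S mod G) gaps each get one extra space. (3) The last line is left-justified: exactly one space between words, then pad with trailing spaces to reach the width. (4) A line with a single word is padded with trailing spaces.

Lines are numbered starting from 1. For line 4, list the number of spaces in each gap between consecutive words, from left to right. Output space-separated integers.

Line 1: ['blue', 'fire', 'why'] (min_width=13, slack=6)
Line 2: ['garden', 'chemistry'] (min_width=16, slack=3)
Line 3: ['voice', 'hard', 'table'] (min_width=16, slack=3)
Line 4: ['curtain', 'any', 'read'] (min_width=16, slack=3)
Line 5: ['play', 'letter', 'red'] (min_width=15, slack=4)
Line 6: ['that'] (min_width=4, slack=15)

Answer: 3 2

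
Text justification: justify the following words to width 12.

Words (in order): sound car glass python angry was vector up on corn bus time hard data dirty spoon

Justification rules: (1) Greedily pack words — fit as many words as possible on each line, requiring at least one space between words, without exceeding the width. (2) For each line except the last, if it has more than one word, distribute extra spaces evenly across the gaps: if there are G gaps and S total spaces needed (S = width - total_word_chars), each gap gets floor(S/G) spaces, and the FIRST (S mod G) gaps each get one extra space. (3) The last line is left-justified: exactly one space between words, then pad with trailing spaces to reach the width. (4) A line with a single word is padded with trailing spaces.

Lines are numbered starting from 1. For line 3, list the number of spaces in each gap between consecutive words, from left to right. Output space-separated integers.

Line 1: ['sound', 'car'] (min_width=9, slack=3)
Line 2: ['glass', 'python'] (min_width=12, slack=0)
Line 3: ['angry', 'was'] (min_width=9, slack=3)
Line 4: ['vector', 'up', 'on'] (min_width=12, slack=0)
Line 5: ['corn', 'bus'] (min_width=8, slack=4)
Line 6: ['time', 'hard'] (min_width=9, slack=3)
Line 7: ['data', 'dirty'] (min_width=10, slack=2)
Line 8: ['spoon'] (min_width=5, slack=7)

Answer: 4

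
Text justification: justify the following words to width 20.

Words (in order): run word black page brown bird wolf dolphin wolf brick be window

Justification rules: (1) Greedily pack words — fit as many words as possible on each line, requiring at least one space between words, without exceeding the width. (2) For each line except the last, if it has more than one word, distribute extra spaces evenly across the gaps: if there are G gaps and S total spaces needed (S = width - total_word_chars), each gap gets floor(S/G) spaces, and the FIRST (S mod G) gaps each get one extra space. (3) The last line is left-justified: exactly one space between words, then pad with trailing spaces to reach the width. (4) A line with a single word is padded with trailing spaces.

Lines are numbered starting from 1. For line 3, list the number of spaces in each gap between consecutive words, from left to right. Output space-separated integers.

Line 1: ['run', 'word', 'black', 'page'] (min_width=19, slack=1)
Line 2: ['brown', 'bird', 'wolf'] (min_width=15, slack=5)
Line 3: ['dolphin', 'wolf', 'brick'] (min_width=18, slack=2)
Line 4: ['be', 'window'] (min_width=9, slack=11)

Answer: 2 2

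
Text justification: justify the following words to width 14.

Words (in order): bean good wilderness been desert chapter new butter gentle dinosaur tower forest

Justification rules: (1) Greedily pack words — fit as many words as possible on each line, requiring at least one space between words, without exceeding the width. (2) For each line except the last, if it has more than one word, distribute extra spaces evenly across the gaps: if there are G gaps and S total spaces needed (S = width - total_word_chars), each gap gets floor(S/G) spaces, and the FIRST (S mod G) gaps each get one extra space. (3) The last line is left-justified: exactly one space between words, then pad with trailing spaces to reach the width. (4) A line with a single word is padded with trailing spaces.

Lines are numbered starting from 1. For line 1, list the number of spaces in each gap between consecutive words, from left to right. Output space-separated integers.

Answer: 6

Derivation:
Line 1: ['bean', 'good'] (min_width=9, slack=5)
Line 2: ['wilderness'] (min_width=10, slack=4)
Line 3: ['been', 'desert'] (min_width=11, slack=3)
Line 4: ['chapter', 'new'] (min_width=11, slack=3)
Line 5: ['butter', 'gentle'] (min_width=13, slack=1)
Line 6: ['dinosaur', 'tower'] (min_width=14, slack=0)
Line 7: ['forest'] (min_width=6, slack=8)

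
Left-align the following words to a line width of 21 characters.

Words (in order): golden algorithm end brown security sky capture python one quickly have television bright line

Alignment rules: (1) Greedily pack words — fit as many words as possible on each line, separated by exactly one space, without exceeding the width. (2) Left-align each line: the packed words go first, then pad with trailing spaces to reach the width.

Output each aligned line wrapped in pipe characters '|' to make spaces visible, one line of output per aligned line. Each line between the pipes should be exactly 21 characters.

Line 1: ['golden', 'algorithm', 'end'] (min_width=20, slack=1)
Line 2: ['brown', 'security', 'sky'] (min_width=18, slack=3)
Line 3: ['capture', 'python', 'one'] (min_width=18, slack=3)
Line 4: ['quickly', 'have'] (min_width=12, slack=9)
Line 5: ['television', 'bright'] (min_width=17, slack=4)
Line 6: ['line'] (min_width=4, slack=17)

Answer: |golden algorithm end |
|brown security sky   |
|capture python one   |
|quickly have         |
|television bright    |
|line                 |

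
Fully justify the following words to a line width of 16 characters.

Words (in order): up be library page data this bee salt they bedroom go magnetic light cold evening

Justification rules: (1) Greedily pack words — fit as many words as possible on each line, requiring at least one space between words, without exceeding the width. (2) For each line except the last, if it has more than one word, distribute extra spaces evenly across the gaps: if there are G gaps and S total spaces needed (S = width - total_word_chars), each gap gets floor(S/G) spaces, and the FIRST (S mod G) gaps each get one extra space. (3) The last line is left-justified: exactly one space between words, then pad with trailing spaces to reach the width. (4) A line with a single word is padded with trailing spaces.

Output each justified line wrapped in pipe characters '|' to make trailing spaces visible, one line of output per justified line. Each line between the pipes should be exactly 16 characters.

Answer: |up   be  library|
|page  data  this|
|bee   salt  they|
|bedroom       go|
|magnetic   light|
|cold evening    |

Derivation:
Line 1: ['up', 'be', 'library'] (min_width=13, slack=3)
Line 2: ['page', 'data', 'this'] (min_width=14, slack=2)
Line 3: ['bee', 'salt', 'they'] (min_width=13, slack=3)
Line 4: ['bedroom', 'go'] (min_width=10, slack=6)
Line 5: ['magnetic', 'light'] (min_width=14, slack=2)
Line 6: ['cold', 'evening'] (min_width=12, slack=4)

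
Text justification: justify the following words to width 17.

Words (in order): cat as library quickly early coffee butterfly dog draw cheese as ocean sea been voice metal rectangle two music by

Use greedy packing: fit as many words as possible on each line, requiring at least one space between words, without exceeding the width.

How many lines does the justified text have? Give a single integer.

Line 1: ['cat', 'as', 'library'] (min_width=14, slack=3)
Line 2: ['quickly', 'early'] (min_width=13, slack=4)
Line 3: ['coffee', 'butterfly'] (min_width=16, slack=1)
Line 4: ['dog', 'draw', 'cheese'] (min_width=15, slack=2)
Line 5: ['as', 'ocean', 'sea', 'been'] (min_width=17, slack=0)
Line 6: ['voice', 'metal'] (min_width=11, slack=6)
Line 7: ['rectangle', 'two'] (min_width=13, slack=4)
Line 8: ['music', 'by'] (min_width=8, slack=9)
Total lines: 8

Answer: 8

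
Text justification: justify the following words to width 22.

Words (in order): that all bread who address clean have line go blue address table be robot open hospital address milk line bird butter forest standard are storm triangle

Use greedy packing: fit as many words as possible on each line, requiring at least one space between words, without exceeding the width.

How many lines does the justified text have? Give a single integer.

Line 1: ['that', 'all', 'bread', 'who'] (min_width=18, slack=4)
Line 2: ['address', 'clean', 'have'] (min_width=18, slack=4)
Line 3: ['line', 'go', 'blue', 'address'] (min_width=20, slack=2)
Line 4: ['table', 'be', 'robot', 'open'] (min_width=19, slack=3)
Line 5: ['hospital', 'address', 'milk'] (min_width=21, slack=1)
Line 6: ['line', 'bird', 'butter'] (min_width=16, slack=6)
Line 7: ['forest', 'standard', 'are'] (min_width=19, slack=3)
Line 8: ['storm', 'triangle'] (min_width=14, slack=8)
Total lines: 8

Answer: 8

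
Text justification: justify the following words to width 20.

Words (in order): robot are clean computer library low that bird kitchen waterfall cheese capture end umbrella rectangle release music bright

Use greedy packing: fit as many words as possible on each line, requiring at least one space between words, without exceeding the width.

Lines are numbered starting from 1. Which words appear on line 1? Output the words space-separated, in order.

Answer: robot are clean

Derivation:
Line 1: ['robot', 'are', 'clean'] (min_width=15, slack=5)
Line 2: ['computer', 'library', 'low'] (min_width=20, slack=0)
Line 3: ['that', 'bird', 'kitchen'] (min_width=17, slack=3)
Line 4: ['waterfall', 'cheese'] (min_width=16, slack=4)
Line 5: ['capture', 'end', 'umbrella'] (min_width=20, slack=0)
Line 6: ['rectangle', 'release'] (min_width=17, slack=3)
Line 7: ['music', 'bright'] (min_width=12, slack=8)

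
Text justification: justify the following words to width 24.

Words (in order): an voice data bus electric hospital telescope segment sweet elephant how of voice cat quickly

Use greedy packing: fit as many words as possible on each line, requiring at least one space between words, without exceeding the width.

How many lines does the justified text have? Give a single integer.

Line 1: ['an', 'voice', 'data', 'bus'] (min_width=17, slack=7)
Line 2: ['electric', 'hospital'] (min_width=17, slack=7)
Line 3: ['telescope', 'segment', 'sweet'] (min_width=23, slack=1)
Line 4: ['elephant', 'how', 'of', 'voice'] (min_width=21, slack=3)
Line 5: ['cat', 'quickly'] (min_width=11, slack=13)
Total lines: 5

Answer: 5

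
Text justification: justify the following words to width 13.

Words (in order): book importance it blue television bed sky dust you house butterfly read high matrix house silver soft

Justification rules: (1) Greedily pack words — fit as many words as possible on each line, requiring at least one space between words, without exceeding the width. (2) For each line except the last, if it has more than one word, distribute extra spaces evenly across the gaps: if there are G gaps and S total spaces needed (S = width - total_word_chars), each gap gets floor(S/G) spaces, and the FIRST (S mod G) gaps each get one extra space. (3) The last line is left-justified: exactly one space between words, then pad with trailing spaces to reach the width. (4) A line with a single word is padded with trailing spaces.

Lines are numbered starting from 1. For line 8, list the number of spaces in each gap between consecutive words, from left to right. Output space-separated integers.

Line 1: ['book'] (min_width=4, slack=9)
Line 2: ['importance', 'it'] (min_width=13, slack=0)
Line 3: ['blue'] (min_width=4, slack=9)
Line 4: ['television'] (min_width=10, slack=3)
Line 5: ['bed', 'sky', 'dust'] (min_width=12, slack=1)
Line 6: ['you', 'house'] (min_width=9, slack=4)
Line 7: ['butterfly'] (min_width=9, slack=4)
Line 8: ['read', 'high'] (min_width=9, slack=4)
Line 9: ['matrix', 'house'] (min_width=12, slack=1)
Line 10: ['silver', 'soft'] (min_width=11, slack=2)

Answer: 5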